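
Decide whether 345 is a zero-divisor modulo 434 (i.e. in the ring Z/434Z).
gcd(345, 434) = 1, so 345 is a unit in Z/434Z (it has a multiplicative inverse). A unit cannot be a zero-divisor: if 345·b ≡ 0 then multiplying both sides by 345^(−1) gives b ≡ 0. So 345 is not a zero-divisor.

Final answer: NO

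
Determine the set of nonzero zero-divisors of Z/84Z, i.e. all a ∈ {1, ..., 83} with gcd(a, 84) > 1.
nonzero zero-divisors of Z/84Z = {2, 3, 4, 6, 7, 8, 9, 10, 12, 14, 15, 16, 18, 20, 21, 22, 24, 26, 27, 28, 30, 32, 33, 34, 35, 36, 38, 39, 40, 42, 44, 45, 46, 48, 49, 50, 51, 52, 54, 56, 57, 58, 60, 62, 63, 64, 66, 68, 69, 70, 72, 74, 75, 76, 77, 78, 80, 81, 82}

An element a ∈ Z/84Z (with a ≠ 0) is a zero-divisor iff gcd(a, 84) > 1 (because a is a unit precisely when gcd(a, n) = 1, and in Z/nZ every nonzero, non-unit element is a zero-divisor). Scan a = 1, ..., 83 and keep those with gcd(a, 84) > 1:
  gcd(2, 84) = 2, gcd(3, 84) = 3, gcd(4, 84) = 4, gcd(6, 84) = 6, gcd(7, 84) = 7, gcd(8, 84) = 4, gcd(9, 84) = 3, gcd(10, 84) = 2, gcd(12, 84) = 12, gcd(14, 84) = 14, gcd(15, 84) = 3, gcd(16, 84) = 4, gcd(18, 84) = 6, gcd(20, 84) = 4, gcd(21, 84) = 21, gcd(22, 84) = 2, gcd(24, 84) = 12, gcd(26, 84) = 2, gcd(27, 84) = 3, gcd(28, 84) = 28, gcd(30, 84) = 6, gcd(32, 84) = 4, gcd(33, 84) = 3, gcd(34, 84) = 2, gcd(35, 84) = 7, gcd(36, 84) = 12, gcd(38, 84) = 2, gcd(39, 84) = 3, gcd(40, 84) = 4, gcd(42, 84) = 42, gcd(44, 84) = 4, gcd(45, 84) = 3, gcd(46, 84) = 2, gcd(48, 84) = 12, gcd(49, 84) = 7, gcd(50, 84) = 2, gcd(51, 84) = 3, gcd(52, 84) = 4, gcd(54, 84) = 6, gcd(56, 84) = 28, gcd(57, 84) = 3, gcd(58, 84) = 2, gcd(60, 84) = 12, gcd(62, 84) = 2, gcd(63, 84) = 21, gcd(64, 84) = 4, gcd(66, 84) = 6, gcd(68, 84) = 4, gcd(69, 84) = 3, gcd(70, 84) = 14, gcd(72, 84) = 12, gcd(74, 84) = 2, gcd(75, 84) = 3, gcd(76, 84) = 4, gcd(77, 84) = 7, gcd(78, 84) = 6, gcd(80, 84) = 4, gcd(81, 84) = 3, gcd(82, 84) = 2.
All other a ∈ {1, ..., 83} have gcd(a, 84) = 1 and are units. So the nonzero zero-divisors are exactly the 59 values of a appearing in this scan.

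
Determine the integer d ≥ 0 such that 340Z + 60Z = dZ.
(340, 60) = (20); d = 20

In the PID Z, (a, b) is generated by gcd(a, b). Compute gcd(340, 60) with the extended Euclidean algorithm, tracking rows (r, s, t) with s·340 + t·60 = r:
  row A: (340, 1, 0)   [1·340 + 0·60 = 340]
  row B: (60, 0, 1)   [0·340 + 1·60 = 60]
  340 = 5·60 + 40   → row C = row A − 5·row B = (40, 1, −5)   [check: 1·340 − 5·60 = 40]
  60 = 1·40 + 20   → row D = row B − 1·row C = (20, −1, 6)   [check: −1·340 + 6·60 = 20]
  40 = 2·20 + 0   → remainder 0, stop. gcd = 20 (last nonzero row D).
So gcd(340, 60) = 20, with Bézout identity −1·340 + 6·60 = 20. Containment (⊇): the Bézout identity exhibits 20 as an element of (340, 60), giving (20) ⊆ (340, 60). Containment (⊆): since 20 | 340 and 20 | 60 (340 = 20·17, 60 = 20·3), every Z-linear combination of 340 and 60 is divisible by 20, so (340, 60) ⊆ (20). Therefore (340, 60) = (20), d = 20.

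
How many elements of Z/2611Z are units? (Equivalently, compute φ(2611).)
An element a ∈ Z/2611Z is a unit iff gcd(a, 2611) = 1, so the number of units is φ(2611). φ is multiplicative, with φ(p^e) = p^e − p^(e−1). Factorise 2611 = 7 · 373. Then
  φ(2611) = (7 − 1) · (373 − 1) = 6 · 372 = 2232.

Final answer: Z/2611Z has φ(2611) = 2232 units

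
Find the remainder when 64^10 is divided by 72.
64

Use repeated squaring. Binary(10) = 1010. Walk through the bits of the exponent 10 left-to-right: at each bit after the leading one, square the running value, then multiply by 64 if the bit is 1 (always reducing mod 72):
  bit 1 = 1 (leading): start with 64.
  bit 2 = 0: square 64^2 = 4096 ≡ 64 (mod 72).
  bit 3 = 1: square 64^2 = 4096 ≡ 64; bit is 1, so multiply 64·64 = 4096 ≡ 64 (mod 72).
  bit 4 = 0: square 64^2 = 4096 ≡ 64 (mod 72).
Final value: 64^10 ≡ 64 (mod 72).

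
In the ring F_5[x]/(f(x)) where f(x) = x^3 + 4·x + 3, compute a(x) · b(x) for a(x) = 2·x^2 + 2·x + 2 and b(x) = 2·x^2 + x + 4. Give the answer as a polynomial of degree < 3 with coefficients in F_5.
a · b ≡ 3·x^2 + 4·x (mod f(x))

Multiply as integer polynomials: a · b = 4·x^4 + 6·x^3 + 14·x^2 + 10·x + 8. Reducing coefficients mod 5: a · b ≡ 4·x^4 + x^3 + 4·x^2 + 3. Now divide by f(x) = x^3 + 4·x + 3 in F_5[x], eliminating the leading term at each step:
  leading term 4·x^4: subtract (4·x)·f(x) = 4·x^4 + x^2 + 2·x, leaving x^3 + 3·x^2 + 3·x + 3 (coefficients mod 5)
  leading term x^3: subtract (1)·f(x) = x^3 + 4·x + 3, leaving 3·x^2 + 4·x (coefficients mod 5)
The degree is now < 3, so this is the remainder. Hence a · b ≡ 3·x^2 + 4·x in F_5[x]/(f).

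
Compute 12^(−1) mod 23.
Apply the extended Euclidean algorithm to (23, 12), tracking rows (r, s, t) with s·23 + t·12 = r. Each division r_prev = q·r_cur + r_new produces the new row as (previous row) − q·(current row):
  row A: (23, 1, 0)   [1·23 + 0·12 = 23]
  row B: (12, 0, 1)   [0·23 + 1·12 = 12]
  23 = 1·12 + 11   → row C = row A − 1·row B = (11, 1, −1)   [check: 1·23 − 1·12 = 11]
  12 = 1·11 + 1   → row D = row B − 1·row C = (1, −1, 2)   [check: −1·23 + 2·12 = 1]
  11 = 11·1 + 0   → remainder 0, stop. gcd = 1 (last nonzero row D).
The gcd is 1, so 12 is invertible mod 23. The last nonzero row gives −1·23 + 2·12 = 1, so t = 2. So 12^(−1) ≡ 2 (mod 23). Verify: 12 · 2 = 24 ≡ 1 (mod 23). ✓

Final answer: 12^(−1) ≡ 2 (mod 23)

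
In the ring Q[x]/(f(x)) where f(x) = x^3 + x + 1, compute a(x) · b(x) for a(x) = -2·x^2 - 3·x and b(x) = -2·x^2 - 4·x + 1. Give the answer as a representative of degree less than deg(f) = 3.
a · b ≡ 6·x^2 - 21·x - 14 (mod f(x))

First multiply in Q[x] without reducing: a · b = 4·x^4 + 14·x^3 + 10·x^2 - 3·x. Now divide by f(x) = x^3 + x + 1, eliminating the leading term at each step:
  leading term 4·x^4: subtract (4·x)·f(x) = 4·x^4 + 4·x^2 + 4·x, leaving 14·x^3 + 6·x^2 - 7·x
  leading term 14·x^3: subtract (14)·f(x) = 14·x^3 + 14·x + 14, leaving 6·x^2 - 21·x - 14
The degree is now < 3, so this is the remainder. Hence a · b ≡ 6·x^2 - 21·x - 14 in Q[x]/(f).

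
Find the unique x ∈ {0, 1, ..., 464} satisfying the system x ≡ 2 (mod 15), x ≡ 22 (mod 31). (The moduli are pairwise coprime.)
x ≡ 332 (mod 465); the representative in [0, 465) is 332

The moduli 15, 31 are pairwise coprime, so by the CRT there is a unique solution mod 15·31 = 465.
Solve by successive substitution. Start with x ≡ 2 (mod 15).
  Combine with x ≡ 22 (mod 31): write x = 2 + 15·t and require 2 + 15·t ≡ 22 (mod 31), i.e. 15·t ≡ 22 − 2 ≡ 20 (mod 31). Since 15^(−1) ≡ 29 (mod 31), t ≡ 29·20 ≡ 22 (mod 31). So x ≡ 2 + 15·22 = 332 (mod 465).
Unique solution in [0, 465): x = 332.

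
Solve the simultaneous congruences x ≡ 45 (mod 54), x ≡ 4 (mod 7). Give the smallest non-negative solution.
x ≡ 207 (mod 378); the representative in [0, 378) is 207

The moduli 54, 7 are pairwise coprime, so by the CRT there is a unique solution mod 54·7 = 378.
Solve by successive substitution. Start with x ≡ 45 (mod 54).
  Combine with x ≡ 4 (mod 7): write x = 45 + 54·t and require 45 + 54·t ≡ 4 (mod 7), i.e. 54·t ≡ 4 − 45 ≡ 1 (mod 7). Since 54^(−1) ≡ 3 (mod 7) (54 ≡ 5 (mod 7)), t ≡ 3·1 ≡ 3 (mod 7). So x ≡ 45 + 54·3 = 207 (mod 378).
Unique solution in [0, 378): x = 207.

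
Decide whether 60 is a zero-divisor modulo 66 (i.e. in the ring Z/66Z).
YES

gcd(60, 66) = 6 > 1, so 60 is not a unit in Z/66Z. In Z/nZ every nonzero non-unit is a zero-divisor: explicitly, take b = 66/gcd = 11 ≠ 0 (mod 66); then 60·11 = 660 = 10·66, i.e. 60·11 ≡ 0 (mod 66). So 60 is a zero-divisor.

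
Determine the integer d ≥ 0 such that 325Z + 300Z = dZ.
(325, 300) = (25); d = 25

In the PID Z, (a, b) is generated by gcd(a, b). Compute gcd(325, 300) with the extended Euclidean algorithm, tracking rows (r, s, t) with s·325 + t·300 = r:
  row A: (325, 1, 0)   [1·325 + 0·300 = 325]
  row B: (300, 0, 1)   [0·325 + 1·300 = 300]
  325 = 1·300 + 25   → row C = row A − 1·row B = (25, 1, −1)   [check: 1·325 − 1·300 = 25]
  300 = 12·25 + 0   → remainder 0, stop. gcd = 25 (last nonzero row C).
So gcd(325, 300) = 25, with Bézout identity 1·325 − 1·300 = 25. Containment (⊇): the Bézout identity exhibits 25 as an element of (325, 300), giving (25) ⊆ (325, 300). Containment (⊆): since 25 | 325 and 25 | 300 (325 = 25·13, 300 = 25·12), every Z-linear combination of 325 and 300 is divisible by 25, so (325, 300) ⊆ (25). Therefore (325, 300) = (25), d = 25.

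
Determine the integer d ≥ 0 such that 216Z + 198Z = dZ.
(216, 198) = (18); d = 18

In the PID Z, (a, b) is generated by gcd(a, b). Compute gcd(216, 198) with the extended Euclidean algorithm, tracking rows (r, s, t) with s·216 + t·198 = r:
  row A: (216, 1, 0)   [1·216 + 0·198 = 216]
  row B: (198, 0, 1)   [0·216 + 1·198 = 198]
  216 = 1·198 + 18   → row C = row A − 1·row B = (18, 1, −1)   [check: 1·216 − 1·198 = 18]
  198 = 11·18 + 0   → remainder 0, stop. gcd = 18 (last nonzero row C).
So gcd(216, 198) = 18, with Bézout identity 1·216 − 1·198 = 18. Containment (⊇): the Bézout identity exhibits 18 as an element of (216, 198), giving (18) ⊆ (216, 198). Containment (⊆): since 18 | 216 and 18 | 198 (216 = 18·12, 198 = 18·11), every Z-linear combination of 216 and 198 is divisible by 18, so (216, 198) ⊆ (18). Therefore (216, 198) = (18), d = 18.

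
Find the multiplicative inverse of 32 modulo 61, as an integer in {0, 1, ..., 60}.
Apply the extended Euclidean algorithm to (61, 32), tracking rows (r, s, t) with s·61 + t·32 = r. Each division r_prev = q·r_cur + r_new produces the new row as (previous row) − q·(current row):
  row A: (61, 1, 0)   [1·61 + 0·32 = 61]
  row B: (32, 0, 1)   [0·61 + 1·32 = 32]
  61 = 1·32 + 29   → row C = row A − 1·row B = (29, 1, −1)   [check: 1·61 − 1·32 = 29]
  32 = 1·29 + 3   → row D = row B − 1·row C = (3, −1, 2)   [check: −1·61 + 2·32 = 3]
  29 = 9·3 + 2   → row E = row C − 9·row D = (2, 10, −19)   [check: 10·61 − 19·32 = 2]
  3 = 1·2 + 1   → row F = row D − 1·row E = (1, −11, 21)   [check: −11·61 + 21·32 = 1]
  2 = 2·1 + 0   → remainder 0, stop. gcd = 1 (last nonzero row F).
The gcd is 1, so 32 is invertible mod 61. The last nonzero row gives −11·61 + 21·32 = 1, so t = 21. So 32^(−1) ≡ 21 (mod 61). Verify: 32 · 21 = 672 ≡ 1 (mod 61). ✓

Final answer: 32^(−1) ≡ 21 (mod 61)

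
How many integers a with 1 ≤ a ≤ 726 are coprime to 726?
220

The number of a ∈ {1, ..., 726} with gcd(a, 726) = 1 is by definition Euler's totient φ(726). φ is multiplicative, with φ(p^e) = p^e − p^(e−1). Factorise 726 = 2 · 3 · 11^2. Then
  φ(726) = (2 − 1) · (3 − 1) · (11^2 − 11^1) = 1 · 2 · 110 = 220.
So there are 220 such integers.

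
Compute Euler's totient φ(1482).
φ is multiplicative, with φ(p^e) = p^e − p^(e−1). Factorise 1482 = 2 · 3 · 13 · 19. Then
  φ(1482) = (2 − 1) · (3 − 1) · (13 − 1) · (19 − 1) = 1 · 2 · 12 · 18 = 432.

Final answer: φ(1482) = 432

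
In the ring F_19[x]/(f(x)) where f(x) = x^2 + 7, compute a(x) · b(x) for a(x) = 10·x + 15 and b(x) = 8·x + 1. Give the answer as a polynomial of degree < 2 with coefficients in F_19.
Multiply as integer polynomials: a · b = 80·x^2 + 130·x + 15. Reducing coefficients mod 19: a · b ≡ 4·x^2 + 16·x + 15. Now divide by f(x) = x^2 + 7 in F_19[x], eliminating the leading term at each step:
  leading term 4·x^2: subtract (4)·f(x) = 4·x^2 + 9, leaving 16·x + 6 (coefficients mod 19)
The degree is now < 2, so this is the remainder. Hence a · b ≡ 16·x + 6 in F_19[x]/(f).

Final answer: a · b ≡ 16·x + 6 (mod f(x))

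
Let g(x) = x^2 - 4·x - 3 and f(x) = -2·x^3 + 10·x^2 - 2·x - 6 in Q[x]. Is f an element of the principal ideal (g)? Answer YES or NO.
In Q[x] the ideal (g) consists of all multiples of g, so f ∈ (g) iff g | f, i.e. iff the remainder of f on division by g is 0. Divide f by g (g is monic, so eliminate the leading term of the running remainder at each step):
  leading term -2·x^3: subtract (-2·x)·g(x) = -2·x^3 + 8·x^2 + 6·x, leaving 2·x^2 - 8·x - 6
  leading term 2·x^2: subtract (2)·g(x) = 2·x^2 - 8·x - 6, leaving 0
The remainder is 0, so f(x) = g(x) · h(x) with h(x) = 2 - 2·x. Hence g | f, i.e. f ∈ (g).

Final answer: YES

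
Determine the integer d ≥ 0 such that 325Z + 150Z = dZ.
In the PID Z, (a, b) is generated by gcd(a, b). Compute gcd(325, 150) with the extended Euclidean algorithm, tracking rows (r, s, t) with s·325 + t·150 = r:
  row A: (325, 1, 0)   [1·325 + 0·150 = 325]
  row B: (150, 0, 1)   [0·325 + 1·150 = 150]
  325 = 2·150 + 25   → row C = row A − 2·row B = (25, 1, −2)   [check: 1·325 − 2·150 = 25]
  150 = 6·25 + 0   → remainder 0, stop. gcd = 25 (last nonzero row C).
So gcd(325, 150) = 25, with Bézout identity 1·325 − 2·150 = 25. Containment (⊇): the Bézout identity exhibits 25 as an element of (325, 150), giving (25) ⊆ (325, 150). Containment (⊆): since 25 | 325 and 25 | 150 (325 = 25·13, 150 = 25·6), every Z-linear combination of 325 and 150 is divisible by 25, so (325, 150) ⊆ (25). Therefore (325, 150) = (25), d = 25.

Final answer: (325, 150) = (25); d = 25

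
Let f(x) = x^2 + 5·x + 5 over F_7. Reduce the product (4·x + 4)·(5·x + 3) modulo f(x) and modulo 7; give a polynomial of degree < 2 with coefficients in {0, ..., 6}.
Multiply as integer polynomials: a · b = 20·x^2 + 32·x + 12. Reducing coefficients mod 7: a · b ≡ 6·x^2 + 4·x + 5. Now divide by f(x) = x^2 + 5·x + 5 in F_7[x], eliminating the leading term at each step:
  leading term 6·x^2: subtract (6)·f(x) = 6·x^2 + 2·x + 2, leaving 2·x + 3 (coefficients mod 7)
The degree is now < 2, so this is the remainder. Hence a · b ≡ 2·x + 3 in F_7[x]/(f).

Final answer: a · b ≡ 2·x + 3 (mod f(x))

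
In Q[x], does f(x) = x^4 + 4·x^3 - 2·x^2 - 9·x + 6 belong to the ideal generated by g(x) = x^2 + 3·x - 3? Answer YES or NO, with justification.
YES

In Q[x] the ideal (g) consists of all multiples of g, so f ∈ (g) iff g | f, i.e. iff the remainder of f on division by g is 0. Divide f by g (g is monic, so eliminate the leading term of the running remainder at each step):
  leading term x^4: subtract (x^2)·g(x) = x^4 + 3·x^3 - 3·x^2, leaving x^3 + x^2 - 9·x + 6
  leading term x^3: subtract (x)·g(x) = x^3 + 3·x^2 - 3·x, leaving -2·x^2 - 6·x + 6
  leading term -2·x^2: subtract (-2)·g(x) = -2·x^2 - 6·x + 6, leaving 0
The remainder is 0, so f(x) = g(x) · h(x) with h(x) = x^2 + x - 2. Hence g | f, i.e. f ∈ (g).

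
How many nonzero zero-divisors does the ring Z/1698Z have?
Z/1698Z has 1133 nonzero zero-divisors

In Z/1698Z each nonzero element is either a unit (gcd with 1698 is 1) or a zero-divisor (gcd > 1). The number of units is φ(1698): factorise 1698 = 2 · 3 · 283, so φ(1698) = (2 − 1) · (3 − 1) · (283 − 1) = 1 · 2 · 282 = 564. The nonzero elements number 1698 − 1 = 1697. Hence the nonzero zero-divisors number 1697 − 564 = 1133.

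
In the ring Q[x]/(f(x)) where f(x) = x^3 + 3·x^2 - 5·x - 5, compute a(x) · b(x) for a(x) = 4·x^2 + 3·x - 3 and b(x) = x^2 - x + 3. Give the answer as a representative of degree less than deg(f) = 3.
First multiply in Q[x] without reducing: a · b = 4·x^4 - x^3 + 6·x^2 + 12·x - 9. Now divide by f(x) = x^3 + 3·x^2 - 5·x - 5, eliminating the leading term at each step:
  leading term 4·x^4: subtract (4·x)·f(x) = 4·x^4 + 12·x^3 - 20·x^2 - 20·x, leaving -13·x^3 + 26·x^2 + 32·x - 9
  leading term -13·x^3: subtract (-13)·f(x) = -13·x^3 - 39·x^2 + 65·x + 65, leaving 65·x^2 - 33·x - 74
The degree is now < 3, so this is the remainder. Hence a · b ≡ 65·x^2 - 33·x - 74 in Q[x]/(f).

Final answer: a · b ≡ 65·x^2 - 33·x - 74 (mod f(x))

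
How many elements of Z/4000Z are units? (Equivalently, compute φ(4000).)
An element a ∈ Z/4000Z is a unit iff gcd(a, 4000) = 1, so the number of units is φ(4000). φ is multiplicative, with φ(p^e) = p^e − p^(e−1). Factorise 4000 = 2^5 · 5^3. Then
  φ(4000) = (2^5 − 2^4) · (5^3 − 5^2) = 16 · 100 = 1600.

Final answer: Z/4000Z has φ(4000) = 1600 units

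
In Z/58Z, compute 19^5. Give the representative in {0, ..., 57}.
21

Use repeated squaring. Binary(5) = 101. Walk through the bits of the exponent 5 left-to-right: at each bit after the leading one, square the running value, then multiply by 19 if the bit is 1 (always reducing mod 58):
  bit 1 = 1 (leading): start with 19.
  bit 2 = 0: square 19^2 = 361 ≡ 13 (mod 58).
  bit 3 = 1: square 13^2 = 169 ≡ 53; bit is 1, so multiply 53·19 = 1007 ≡ 21 (mod 58).
Final value: 19^5 ≡ 21 (mod 58).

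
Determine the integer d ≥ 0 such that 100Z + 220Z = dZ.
In the PID Z, (a, b) is generated by gcd(a, b). Compute gcd(220, 100) with the extended Euclidean algorithm, tracking rows (r, s, t) with s·220 + t·100 = r:
  row A: (220, 1, 0)   [1·220 + 0·100 = 220]
  row B: (100, 0, 1)   [0·220 + 1·100 = 100]
  220 = 2·100 + 20   → row C = row A − 2·row B = (20, 1, −2)   [check: 1·220 − 2·100 = 20]
  100 = 5·20 + 0   → remainder 0, stop. gcd = 20 (last nonzero row C).
So gcd(100, 220) = 20, with Bézout identity 1·220 − 2·100 = 20. Containment (⊇): the Bézout identity exhibits 20 as an element of (100, 220), giving (20) ⊆ (100, 220). Containment (⊆): since 20 | 100 and 20 | 220 (100 = 20·5, 220 = 20·11), every Z-linear combination of 100 and 220 is divisible by 20, so (100, 220) ⊆ (20). Therefore (100, 220) = (20), d = 20.

Final answer: (100, 220) = (20); d = 20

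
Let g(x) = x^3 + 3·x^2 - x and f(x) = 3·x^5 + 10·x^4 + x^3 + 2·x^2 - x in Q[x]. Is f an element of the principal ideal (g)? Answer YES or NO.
In Q[x] the ideal (g) consists of all multiples of g, so f ∈ (g) iff g | f, i.e. iff the remainder of f on division by g is 0. Divide f by g (g is monic, so eliminate the leading term of the running remainder at each step):
  leading term 3·x^5: subtract (3·x^2)·g(x) = 3·x^5 + 9·x^4 - 3·x^3, leaving x^4 + 4·x^3 + 2·x^2 - x
  leading term x^4: subtract (x)·g(x) = x^4 + 3·x^3 - x^2, leaving x^3 + 3·x^2 - x
  leading term x^3: subtract (1)·g(x) = x^3 + 3·x^2 - x, leaving 0
The remainder is 0, so f(x) = g(x) · h(x) with h(x) = 3·x^2 + x + 1. Hence g | f, i.e. f ∈ (g).

Final answer: YES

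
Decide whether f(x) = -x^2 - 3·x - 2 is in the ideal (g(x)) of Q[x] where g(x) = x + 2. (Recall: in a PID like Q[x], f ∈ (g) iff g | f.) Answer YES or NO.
YES

In Q[x] the ideal (g) consists of all multiples of g, so f ∈ (g) iff g | f, i.e. iff the remainder of f on division by g is 0. Divide f by g (g is monic, so eliminate the leading term of the running remainder at each step):
  leading term -x^2: subtract (-x)·g(x) = -x^2 - 2·x, leaving -x - 2
  leading term -x: subtract (-1)·g(x) = -x - 2, leaving 0
The remainder is 0, so f(x) = g(x) · h(x) with h(x) = -x - 1. Hence g | f, i.e. f ∈ (g).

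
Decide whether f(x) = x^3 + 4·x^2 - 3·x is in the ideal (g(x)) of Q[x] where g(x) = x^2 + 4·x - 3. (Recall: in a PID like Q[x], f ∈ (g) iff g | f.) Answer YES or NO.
YES

In Q[x] the ideal (g) consists of all multiples of g, so f ∈ (g) iff g | f, i.e. iff the remainder of f on division by g is 0. Divide f by g (g is monic, so eliminate the leading term of the running remainder at each step):
  leading term x^3: subtract (x)·g(x) = x^3 + 4·x^2 - 3·x, leaving 0
The remainder is 0, so f(x) = g(x) · h(x) with h(x) = x. Hence g | f, i.e. f ∈ (g).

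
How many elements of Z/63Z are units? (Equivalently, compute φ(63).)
An element a ∈ Z/63Z is a unit iff gcd(a, 63) = 1, so the number of units is φ(63). φ is multiplicative, with φ(p^e) = p^e − p^(e−1). Factorise 63 = 3^2 · 7. Then
  φ(63) = (3^2 − 3^1) · (7 − 1) = 6 · 6 = 36.

Final answer: Z/63Z has φ(63) = 36 units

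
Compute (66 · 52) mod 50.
32

Reduce the factors first: 66 ≡ 16, 52 ≡ 2 (mod 50), so 66 · 52 ≡ 16 · 2 (mod 50). 16 · 2 = 32. Dividing by 50: 32 = 0·50 + 32. So (66 · 52) mod 50 = 32.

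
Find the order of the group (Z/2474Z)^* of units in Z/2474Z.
(Z/2474Z)^* consists of the classes a with gcd(a, 2474) = 1, so its order is φ(2474). φ is multiplicative, with φ(p^e) = p^e − p^(e−1). Factorise 2474 = 2 · 1237. Then
  φ(2474) = (2 − 1) · (1237 − 1) = 1 · 1236 = 1236.
Thus |(Z/2474Z)^*| = 1236.

Final answer: |(Z/2474Z)^*| = 1236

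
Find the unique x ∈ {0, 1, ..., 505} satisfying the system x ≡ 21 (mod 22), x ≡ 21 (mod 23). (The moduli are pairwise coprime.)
The moduli 22, 23 are pairwise coprime, so by the CRT there is a unique solution mod 22·23 = 506.
Solve by successive substitution. Start with x ≡ 21 (mod 22).
  Combine with x ≡ 21 (mod 23): write x = 21 + 22·t and require 21 + 22·t ≡ 21 (mod 23), i.e. 22·t ≡ 21 − 21 ≡ 0 (mod 23). Since 22^(−1) ≡ 22 (mod 23), t ≡ 22·0 ≡ 0 (mod 23). So x ≡ 21 + 22·0 = 21 (mod 506).
Unique solution in [0, 506): x = 21.

Final answer: x ≡ 21 (mod 506); the representative in [0, 506) is 21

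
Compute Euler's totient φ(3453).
φ is multiplicative, with φ(p^e) = p^e − p^(e−1). Factorise 3453 = 3 · 1151. Then
  φ(3453) = (3 − 1) · (1151 − 1) = 2 · 1150 = 2300.

Final answer: φ(3453) = 2300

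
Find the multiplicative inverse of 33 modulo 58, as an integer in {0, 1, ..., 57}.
Apply the extended Euclidean algorithm to (58, 33), tracking rows (r, s, t) with s·58 + t·33 = r. Each division r_prev = q·r_cur + r_new produces the new row as (previous row) − q·(current row):
  row A: (58, 1, 0)   [1·58 + 0·33 = 58]
  row B: (33, 0, 1)   [0·58 + 1·33 = 33]
  58 = 1·33 + 25   → row C = row A − 1·row B = (25, 1, −1)   [check: 1·58 − 1·33 = 25]
  33 = 1·25 + 8   → row D = row B − 1·row C = (8, −1, 2)   [check: −1·58 + 2·33 = 8]
  25 = 3·8 + 1   → row E = row C − 3·row D = (1, 4, −7)   [check: 4·58 − 7·33 = 1]
  8 = 8·1 + 0   → remainder 0, stop. gcd = 1 (last nonzero row E).
The gcd is 1, so 33 is invertible mod 58. The last nonzero row gives 4·58 − 7·33 = 1, so t = −7. So 33^(−1) ≡ −7 ≡ 51 (mod 58). Verify: 33 · 51 = 1683 ≡ 1 (mod 58). ✓

Final answer: 33^(−1) ≡ 51 (mod 58)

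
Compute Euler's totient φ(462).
φ(462) = 120

φ is multiplicative, with φ(p^e) = p^e − p^(e−1). Factorise 462 = 2 · 3 · 7 · 11. Then
  φ(462) = (2 − 1) · (3 − 1) · (7 − 1) · (11 − 1) = 1 · 2 · 6 · 10 = 120.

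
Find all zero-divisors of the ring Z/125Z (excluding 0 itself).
An element a ∈ Z/125Z (with a ≠ 0) is a zero-divisor iff gcd(a, 125) > 1 (because a is a unit precisely when gcd(a, n) = 1, and in Z/nZ every nonzero, non-unit element is a zero-divisor). Scan a = 1, ..., 124 and keep those with gcd(a, 125) > 1:
  gcd(5, 125) = 5, gcd(10, 125) = 5, gcd(15, 125) = 5, gcd(20, 125) = 5, gcd(25, 125) = 25, gcd(30, 125) = 5, gcd(35, 125) = 5, gcd(40, 125) = 5, gcd(45, 125) = 5, gcd(50, 125) = 25, gcd(55, 125) = 5, gcd(60, 125) = 5, gcd(65, 125) = 5, gcd(70, 125) = 5, gcd(75, 125) = 25, gcd(80, 125) = 5, gcd(85, 125) = 5, gcd(90, 125) = 5, gcd(95, 125) = 5, gcd(100, 125) = 25, gcd(105, 125) = 5, gcd(110, 125) = 5, gcd(115, 125) = 5, gcd(120, 125) = 5.
All other a ∈ {1, ..., 124} have gcd(a, 125) = 1 and are units. So the nonzero zero-divisors are exactly the 24 values of a appearing in this scan.

Final answer: nonzero zero-divisors of Z/125Z = {5, 10, 15, 20, 25, 30, 35, 40, 45, 50, 55, 60, 65, 70, 75, 80, 85, 90, 95, 100, 105, 110, 115, 120}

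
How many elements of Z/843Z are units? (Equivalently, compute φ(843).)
Z/843Z has φ(843) = 560 units

An element a ∈ Z/843Z is a unit iff gcd(a, 843) = 1, so the number of units is φ(843). φ is multiplicative, with φ(p^e) = p^e − p^(e−1). Factorise 843 = 3 · 281. Then
  φ(843) = (3 − 1) · (281 − 1) = 2 · 280 = 560.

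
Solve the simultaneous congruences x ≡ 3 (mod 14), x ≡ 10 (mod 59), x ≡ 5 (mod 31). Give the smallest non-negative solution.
x ≡ 6205 (mod 25606); the representative in [0, 25606) is 6205

The moduli 14, 59, 31 are pairwise coprime, so by the CRT there is a unique solution mod 14·59·31 = 25606.
Solve by successive substitution. Start with x ≡ 3 (mod 14).
  Combine with x ≡ 10 (mod 59): write x = 3 + 14·t and require 3 + 14·t ≡ 10 (mod 59), i.e. 14·t ≡ 10 − 3 ≡ 7 (mod 59). Since 14^(−1) ≡ 38 (mod 59), t ≡ 38·7 ≡ 30 (mod 59). So x ≡ 3 + 14·30 = 423 (mod 826).
  Combine with x ≡ 5 (mod 31): write x = 423 + 826·t and require 423 + 826·t ≡ 5 (mod 31), i.e. 826·t ≡ 5 − 423 ≡ 16 (mod 31). Since 826^(−1) ≡ 14 (mod 31) (826 ≡ 20 (mod 31)), t ≡ 14·16 ≡ 7 (mod 31). So x ≡ 423 + 826·7 = 6205 (mod 25606).
Unique solution in [0, 25606): x = 6205.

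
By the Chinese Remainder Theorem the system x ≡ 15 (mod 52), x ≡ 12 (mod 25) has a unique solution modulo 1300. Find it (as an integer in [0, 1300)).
x ≡ 587 (mod 1300); the representative in [0, 1300) is 587

The moduli 52, 25 are pairwise coprime, so by the CRT there is a unique solution mod 52·25 = 1300.
Solve by successive substitution. Start with x ≡ 15 (mod 52).
  Combine with x ≡ 12 (mod 25): write x = 15 + 52·t and require 15 + 52·t ≡ 12 (mod 25), i.e. 52·t ≡ 12 − 15 ≡ 22 (mod 25). Since 52^(−1) ≡ 13 (mod 25) (52 ≡ 2 (mod 25)), t ≡ 13·22 ≡ 11 (mod 25). So x ≡ 15 + 52·11 = 587 (mod 1300).
Unique solution in [0, 1300): x = 587.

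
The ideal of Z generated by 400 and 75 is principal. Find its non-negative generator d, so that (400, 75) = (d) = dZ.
In the PID Z, (a, b) is generated by gcd(a, b). Compute gcd(400, 75) with the extended Euclidean algorithm, tracking rows (r, s, t) with s·400 + t·75 = r:
  row A: (400, 1, 0)   [1·400 + 0·75 = 400]
  row B: (75, 0, 1)   [0·400 + 1·75 = 75]
  400 = 5·75 + 25   → row C = row A − 5·row B = (25, 1, −5)   [check: 1·400 − 5·75 = 25]
  75 = 3·25 + 0   → remainder 0, stop. gcd = 25 (last nonzero row C).
So gcd(400, 75) = 25, with Bézout identity 1·400 − 5·75 = 25. Containment (⊇): the Bézout identity exhibits 25 as an element of (400, 75), giving (25) ⊆ (400, 75). Containment (⊆): since 25 | 400 and 25 | 75 (400 = 25·16, 75 = 25·3), every Z-linear combination of 400 and 75 is divisible by 25, so (400, 75) ⊆ (25). Therefore (400, 75) = (25), d = 25.

Final answer: (400, 75) = (25); d = 25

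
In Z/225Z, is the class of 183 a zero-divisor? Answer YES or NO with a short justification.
gcd(183, 225) = 3 > 1, so 183 is not a unit in Z/225Z. In Z/nZ every nonzero non-unit is a zero-divisor: explicitly, take b = 225/gcd = 75 ≠ 0 (mod 225); then 183·75 = 13725 = 61·225, i.e. 183·75 ≡ 0 (mod 225). So 183 is a zero-divisor.

Final answer: YES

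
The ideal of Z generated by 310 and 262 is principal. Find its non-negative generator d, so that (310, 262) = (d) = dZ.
(310, 262) = (2); d = 2

In the PID Z, (a, b) is generated by gcd(a, b). Compute gcd(310, 262) with the extended Euclidean algorithm, tracking rows (r, s, t) with s·310 + t·262 = r:
  row A: (310, 1, 0)   [1·310 + 0·262 = 310]
  row B: (262, 0, 1)   [0·310 + 1·262 = 262]
  310 = 1·262 + 48   → row C = row A − 1·row B = (48, 1, −1)   [check: 1·310 − 1·262 = 48]
  262 = 5·48 + 22   → row D = row B − 5·row C = (22, −5, 6)   [check: −5·310 + 6·262 = 22]
  48 = 2·22 + 4   → row E = row C − 2·row D = (4, 11, −13)   [check: 11·310 − 13·262 = 4]
  22 = 5·4 + 2   → row F = row D − 5·row E = (2, −60, 71)   [check: −60·310 + 71·262 = 2]
  4 = 2·2 + 0   → remainder 0, stop. gcd = 2 (last nonzero row F).
So gcd(310, 262) = 2, with Bézout identity −60·310 + 71·262 = 2. Containment (⊇): the Bézout identity exhibits 2 as an element of (310, 262), giving (2) ⊆ (310, 262). Containment (⊆): since 2 | 310 and 2 | 262 (310 = 2·155, 262 = 2·131), every Z-linear combination of 310 and 262 is divisible by 2, so (310, 262) ⊆ (2). Therefore (310, 262) = (2), d = 2.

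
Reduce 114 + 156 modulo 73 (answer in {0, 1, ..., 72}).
51

Reduce the summands first: 114 ≡ 41, 156 ≡ 10 (mod 73), so 114 + 156 ≡ 41 + 10 (mod 73). 41 + 10 = 51; 51 = 0·73 + 51, so (114 + 156) mod 73 = 51.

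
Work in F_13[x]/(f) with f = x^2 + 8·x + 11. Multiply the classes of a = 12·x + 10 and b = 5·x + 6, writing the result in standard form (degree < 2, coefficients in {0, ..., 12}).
Multiply as integer polynomials: a · b = 60·x^2 + 122·x + 60. Reducing coefficients mod 13: a · b ≡ 8·x^2 + 5·x + 8. Now divide by f(x) = x^2 + 8·x + 11 in F_13[x], eliminating the leading term at each step:
  leading term 8·x^2: subtract (8)·f(x) = 8·x^2 + 12·x + 10, leaving 6·x + 11 (coefficients mod 13)
The degree is now < 2, so this is the remainder. Hence a · b ≡ 6·x + 11 in F_13[x]/(f).

Final answer: a · b ≡ 6·x + 11 (mod f(x))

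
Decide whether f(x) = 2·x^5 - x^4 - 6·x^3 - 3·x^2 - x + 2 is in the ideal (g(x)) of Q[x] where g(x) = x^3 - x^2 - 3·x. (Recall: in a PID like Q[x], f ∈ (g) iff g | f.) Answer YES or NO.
In Q[x] the ideal (g) consists of all multiples of g, so f ∈ (g) iff g | f, i.e. iff the remainder of f on division by g is 0. Divide f by g (g is monic, so eliminate the leading term of the running remainder at each step):
  leading term 2·x^5: subtract (2·x^2)·g(x) = 2·x^5 - 2·x^4 - 6·x^3, leaving x^4 - 3·x^2 - x + 2
  leading term x^4: subtract (x)·g(x) = x^4 - x^3 - 3·x^2, leaving x^3 - x + 2
  leading term x^3: subtract (1)·g(x) = x^3 - x^2 - 3·x, leaving x^2 + 2·x + 2
The remainder r(x) = x^2 + 2·x + 2 ≠ 0 (and deg r < deg g), so g ∤ f, i.e. f ∉ (g).

Final answer: NO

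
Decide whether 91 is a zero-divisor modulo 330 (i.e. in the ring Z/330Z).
NO

gcd(91, 330) = 1, so 91 is a unit in Z/330Z (it has a multiplicative inverse). A unit cannot be a zero-divisor: if 91·b ≡ 0 then multiplying both sides by 91^(−1) gives b ≡ 0. So 91 is not a zero-divisor.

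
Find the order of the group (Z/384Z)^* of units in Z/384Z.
(Z/384Z)^* consists of the classes a with gcd(a, 384) = 1, so its order is φ(384). φ is multiplicative, with φ(p^e) = p^e − p^(e−1). Factorise 384 = 2^7 · 3. Then
  φ(384) = (2^7 − 2^6) · (3 − 1) = 64 · 2 = 128.
Thus |(Z/384Z)^*| = 128.

Final answer: |(Z/384Z)^*| = 128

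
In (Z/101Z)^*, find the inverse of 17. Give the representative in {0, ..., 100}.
Apply the extended Euclidean algorithm to (101, 17), tracking rows (r, s, t) with s·101 + t·17 = r. Each division r_prev = q·r_cur + r_new produces the new row as (previous row) − q·(current row):
  row A: (101, 1, 0)   [1·101 + 0·17 = 101]
  row B: (17, 0, 1)   [0·101 + 1·17 = 17]
  101 = 5·17 + 16   → row C = row A − 5·row B = (16, 1, −5)   [check: 1·101 − 5·17 = 16]
  17 = 1·16 + 1   → row D = row B − 1·row C = (1, −1, 6)   [check: −1·101 + 6·17 = 1]
  16 = 16·1 + 0   → remainder 0, stop. gcd = 1 (last nonzero row D).
The gcd is 1, so 17 is invertible mod 101. The last nonzero row gives −1·101 + 6·17 = 1, so t = 6. So 17^(−1) ≡ 6 (mod 101). Verify: 17 · 6 = 102 ≡ 1 (mod 101). ✓

Final answer: 17^(−1) ≡ 6 (mod 101)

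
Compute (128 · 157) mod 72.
8

Reduce the factors first: 128 ≡ 56, 157 ≡ 13 (mod 72), so 128 · 157 ≡ 56 · 13 (mod 72). 56 · 13 = 728. Dividing by 72: 728 = 10·72 + 8. So (128 · 157) mod 72 = 8.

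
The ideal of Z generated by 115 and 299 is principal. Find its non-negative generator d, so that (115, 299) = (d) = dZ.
In the PID Z, (a, b) is generated by gcd(a, b). Compute gcd(299, 115) with the extended Euclidean algorithm, tracking rows (r, s, t) with s·299 + t·115 = r:
  row A: (299, 1, 0)   [1·299 + 0·115 = 299]
  row B: (115, 0, 1)   [0·299 + 1·115 = 115]
  299 = 2·115 + 69   → row C = row A − 2·row B = (69, 1, −2)   [check: 1·299 − 2·115 = 69]
  115 = 1·69 + 46   → row D = row B − 1·row C = (46, −1, 3)   [check: −1·299 + 3·115 = 46]
  69 = 1·46 + 23   → row E = row C − 1·row D = (23, 2, −5)   [check: 2·299 − 5·115 = 23]
  46 = 2·23 + 0   → remainder 0, stop. gcd = 23 (last nonzero row E).
So gcd(115, 299) = 23, with Bézout identity 2·299 − 5·115 = 23. Containment (⊇): the Bézout identity exhibits 23 as an element of (115, 299), giving (23) ⊆ (115, 299). Containment (⊆): since 23 | 115 and 23 | 299 (115 = 23·5, 299 = 23·13), every Z-linear combination of 115 and 299 is divisible by 23, so (115, 299) ⊆ (23). Therefore (115, 299) = (23), d = 23.

Final answer: (115, 299) = (23); d = 23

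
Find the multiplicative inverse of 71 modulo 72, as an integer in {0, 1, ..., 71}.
Apply the extended Euclidean algorithm to (72, 71), tracking rows (r, s, t) with s·72 + t·71 = r. Each division r_prev = q·r_cur + r_new produces the new row as (previous row) − q·(current row):
  row A: (72, 1, 0)   [1·72 + 0·71 = 72]
  row B: (71, 0, 1)   [0·72 + 1·71 = 71]
  72 = 1·71 + 1   → row C = row A − 1·row B = (1, 1, −1)   [check: 1·72 − 1·71 = 1]
  71 = 71·1 + 0   → remainder 0, stop. gcd = 1 (last nonzero row C).
The gcd is 1, so 71 is invertible mod 72. The last nonzero row gives 1·72 − 1·71 = 1, so t = −1. So 71^(−1) ≡ −1 ≡ 71 (mod 72). Verify: 71 · 71 = 5041 ≡ 1 (mod 72). ✓

Final answer: 71^(−1) ≡ 71 (mod 72)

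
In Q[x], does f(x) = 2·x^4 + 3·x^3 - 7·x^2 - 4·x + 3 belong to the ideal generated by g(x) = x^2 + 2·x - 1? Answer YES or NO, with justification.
In Q[x] the ideal (g) consists of all multiples of g, so f ∈ (g) iff g | f, i.e. iff the remainder of f on division by g is 0. Divide f by g (g is monic, so eliminate the leading term of the running remainder at each step):
  leading term 2·x^4: subtract (2·x^2)·g(x) = 2·x^4 + 4·x^3 - 2·x^2, leaving -x^3 - 5·x^2 - 4·x + 3
  leading term -x^3: subtract (-x)·g(x) = -x^3 - 2·x^2 + x, leaving -3·x^2 - 5·x + 3
  leading term -3·x^2: subtract (-3)·g(x) = -3·x^2 - 6·x + 3, leaving x
The remainder r(x) = x ≠ 0 (and deg r < deg g), so g ∤ f, i.e. f ∉ (g).

Final answer: NO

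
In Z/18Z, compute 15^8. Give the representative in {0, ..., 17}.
9

Use repeated squaring. Binary(8) = 1000. Walk through the bits of the exponent 8 left-to-right: at each bit after the leading one, square the running value, then multiply by 15 if the bit is 1 (always reducing mod 18):
  bit 1 = 1 (leading): start with 15.
  bit 2 = 0: square 15^2 = 225 ≡ 9 (mod 18).
  bit 3 = 0: square 9^2 = 81 ≡ 9 (mod 18).
  bit 4 = 0: square 9^2 = 81 ≡ 9 (mod 18).
Final value: 15^8 ≡ 9 (mod 18).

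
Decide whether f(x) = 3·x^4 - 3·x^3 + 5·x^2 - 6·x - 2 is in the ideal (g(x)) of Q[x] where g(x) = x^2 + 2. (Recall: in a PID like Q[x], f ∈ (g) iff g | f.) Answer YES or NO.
YES

In Q[x] the ideal (g) consists of all multiples of g, so f ∈ (g) iff g | f, i.e. iff the remainder of f on division by g is 0. Divide f by g (g is monic, so eliminate the leading term of the running remainder at each step):
  leading term 3·x^4: subtract (3·x^2)·g(x) = 3·x^4 + 6·x^2, leaving -3·x^3 - x^2 - 6·x - 2
  leading term -3·x^3: subtract (-3·x)·g(x) = -3·x^3 - 6·x, leaving -x^2 - 2
  leading term -x^2: subtract (-1)·g(x) = -x^2 - 2, leaving 0
The remainder is 0, so f(x) = g(x) · h(x) with h(x) = 3·x^2 - 3·x - 1. Hence g | f, i.e. f ∈ (g).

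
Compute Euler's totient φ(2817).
φ(2817) = 1872

φ is multiplicative, with φ(p^e) = p^e − p^(e−1). Factorise 2817 = 3^2 · 313. Then
  φ(2817) = (3^2 − 3^1) · (313 − 1) = 6 · 312 = 1872.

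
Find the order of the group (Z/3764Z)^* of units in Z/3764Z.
(Z/3764Z)^* consists of the classes a with gcd(a, 3764) = 1, so its order is φ(3764). φ is multiplicative, with φ(p^e) = p^e − p^(e−1). Factorise 3764 = 2^2 · 941. Then
  φ(3764) = (2^2 − 2^1) · (941 − 1) = 2 · 940 = 1880.
Thus |(Z/3764Z)^*| = 1880.

Final answer: |(Z/3764Z)^*| = 1880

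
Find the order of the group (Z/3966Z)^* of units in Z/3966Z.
|(Z/3966Z)^*| = 1320

(Z/3966Z)^* consists of the classes a with gcd(a, 3966) = 1, so its order is φ(3966). φ is multiplicative, with φ(p^e) = p^e − p^(e−1). Factorise 3966 = 2 · 3 · 661. Then
  φ(3966) = (2 − 1) · (3 − 1) · (661 − 1) = 1 · 2 · 660 = 1320.
Thus |(Z/3966Z)^*| = 1320.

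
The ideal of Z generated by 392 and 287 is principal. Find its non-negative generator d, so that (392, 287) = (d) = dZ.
(392, 287) = (7); d = 7

In the PID Z, (a, b) is generated by gcd(a, b). Compute gcd(392, 287) with the extended Euclidean algorithm, tracking rows (r, s, t) with s·392 + t·287 = r:
  row A: (392, 1, 0)   [1·392 + 0·287 = 392]
  row B: (287, 0, 1)   [0·392 + 1·287 = 287]
  392 = 1·287 + 105   → row C = row A − 1·row B = (105, 1, −1)   [check: 1·392 − 1·287 = 105]
  287 = 2·105 + 77   → row D = row B − 2·row C = (77, −2, 3)   [check: −2·392 + 3·287 = 77]
  105 = 1·77 + 28   → row E = row C − 1·row D = (28, 3, −4)   [check: 3·392 − 4·287 = 28]
  77 = 2·28 + 21   → row F = row D − 2·row E = (21, −8, 11)   [check: −8·392 + 11·287 = 21]
  28 = 1·21 + 7   → row G = row E − 1·row F = (7, 11, −15)   [check: 11·392 − 15·287 = 7]
  21 = 3·7 + 0   → remainder 0, stop. gcd = 7 (last nonzero row G).
So gcd(392, 287) = 7, with Bézout identity 11·392 − 15·287 = 7. Containment (⊇): the Bézout identity exhibits 7 as an element of (392, 287), giving (7) ⊆ (392, 287). Containment (⊆): since 7 | 392 and 7 | 287 (392 = 7·56, 287 = 7·41), every Z-linear combination of 392 and 287 is divisible by 7, so (392, 287) ⊆ (7). Therefore (392, 287) = (7), d = 7.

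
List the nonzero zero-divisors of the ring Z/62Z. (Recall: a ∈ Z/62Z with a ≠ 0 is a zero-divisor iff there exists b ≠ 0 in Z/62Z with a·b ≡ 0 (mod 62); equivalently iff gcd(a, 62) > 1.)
An element a ∈ Z/62Z (with a ≠ 0) is a zero-divisor iff gcd(a, 62) > 1 (because a is a unit precisely when gcd(a, n) = 1, and in Z/nZ every nonzero, non-unit element is a zero-divisor). Scan a = 1, ..., 61 and keep those with gcd(a, 62) > 1:
  gcd(2, 62) = 2, gcd(4, 62) = 2, gcd(6, 62) = 2, gcd(8, 62) = 2, gcd(10, 62) = 2, gcd(12, 62) = 2, gcd(14, 62) = 2, gcd(16, 62) = 2, gcd(18, 62) = 2, gcd(20, 62) = 2, gcd(22, 62) = 2, gcd(24, 62) = 2, gcd(26, 62) = 2, gcd(28, 62) = 2, gcd(30, 62) = 2, gcd(31, 62) = 31, gcd(32, 62) = 2, gcd(34, 62) = 2, gcd(36, 62) = 2, gcd(38, 62) = 2, gcd(40, 62) = 2, gcd(42, 62) = 2, gcd(44, 62) = 2, gcd(46, 62) = 2, gcd(48, 62) = 2, gcd(50, 62) = 2, gcd(52, 62) = 2, gcd(54, 62) = 2, gcd(56, 62) = 2, gcd(58, 62) = 2, gcd(60, 62) = 2.
All other a ∈ {1, ..., 61} have gcd(a, 62) = 1 and are units. So the nonzero zero-divisors are exactly the 31 values of a appearing in this scan.

Final answer: nonzero zero-divisors of Z/62Z = {2, 4, 6, 8, 10, 12, 14, 16, 18, 20, 22, 24, 26, 28, 30, 31, 32, 34, 36, 38, 40, 42, 44, 46, 48, 50, 52, 54, 56, 58, 60}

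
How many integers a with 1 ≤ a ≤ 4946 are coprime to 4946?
2472

The number of a ∈ {1, ..., 4946} with gcd(a, 4946) = 1 is by definition Euler's totient φ(4946). φ is multiplicative, with φ(p^e) = p^e − p^(e−1). Factorise 4946 = 2 · 2473. Then
  φ(4946) = (2 − 1) · (2473 − 1) = 1 · 2472 = 2472.
So there are 2472 such integers.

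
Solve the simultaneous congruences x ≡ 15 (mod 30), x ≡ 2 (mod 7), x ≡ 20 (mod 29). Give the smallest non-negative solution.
x ≡ 5385 (mod 6090); the representative in [0, 6090) is 5385

The moduli 30, 7, 29 are pairwise coprime, so by the CRT there is a unique solution mod 30·7·29 = 6090.
Solve by successive substitution. Start with x ≡ 15 (mod 30).
  Combine with x ≡ 2 (mod 7): write x = 15 + 30·t and require 15 + 30·t ≡ 2 (mod 7), i.e. 30·t ≡ 2 − 15 ≡ 1 (mod 7). Since 30^(−1) ≡ 4 (mod 7) (30 ≡ 2 (mod 7)), t ≡ 4·1 ≡ 4 (mod 7). So x ≡ 15 + 30·4 = 135 (mod 210).
  Combine with x ≡ 20 (mod 29): write x = 135 + 210·t and require 135 + 210·t ≡ 20 (mod 29), i.e. 210·t ≡ 20 − 135 ≡ 1 (mod 29). Since 210^(−1) ≡ 25 (mod 29) (210 ≡ 7 (mod 29)), t ≡ 25·1 ≡ 25 (mod 29). So x ≡ 135 + 210·25 = 5385 (mod 6090).
Unique solution in [0, 6090): x = 5385.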